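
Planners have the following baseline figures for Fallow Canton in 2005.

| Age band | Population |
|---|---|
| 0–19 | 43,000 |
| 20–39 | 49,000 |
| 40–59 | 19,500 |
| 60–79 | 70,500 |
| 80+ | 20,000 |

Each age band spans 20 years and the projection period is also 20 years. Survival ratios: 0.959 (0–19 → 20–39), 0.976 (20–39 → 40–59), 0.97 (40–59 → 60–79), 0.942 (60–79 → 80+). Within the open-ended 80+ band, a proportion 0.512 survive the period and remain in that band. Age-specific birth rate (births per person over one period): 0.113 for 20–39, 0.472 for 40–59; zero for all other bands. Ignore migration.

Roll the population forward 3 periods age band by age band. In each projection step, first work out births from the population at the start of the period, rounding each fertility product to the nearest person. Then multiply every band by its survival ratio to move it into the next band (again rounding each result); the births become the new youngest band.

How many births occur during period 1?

[period 1]
Births: 49000 * 0.113 = 5537 ; 19500 * 0.472 = 9204 ⇒ total 14741
20–39: 43000 * 0.959 = 41237
40–59: 49000 * 0.976 = 47824
60–79: 19500 * 0.97 = 18915
80+: 70500 * 0.942 + 20000 * 0.512 = 66411 + 10240 = 76651
Giving 14741 / 41237 / 47824 / 18915 / 76651.

14741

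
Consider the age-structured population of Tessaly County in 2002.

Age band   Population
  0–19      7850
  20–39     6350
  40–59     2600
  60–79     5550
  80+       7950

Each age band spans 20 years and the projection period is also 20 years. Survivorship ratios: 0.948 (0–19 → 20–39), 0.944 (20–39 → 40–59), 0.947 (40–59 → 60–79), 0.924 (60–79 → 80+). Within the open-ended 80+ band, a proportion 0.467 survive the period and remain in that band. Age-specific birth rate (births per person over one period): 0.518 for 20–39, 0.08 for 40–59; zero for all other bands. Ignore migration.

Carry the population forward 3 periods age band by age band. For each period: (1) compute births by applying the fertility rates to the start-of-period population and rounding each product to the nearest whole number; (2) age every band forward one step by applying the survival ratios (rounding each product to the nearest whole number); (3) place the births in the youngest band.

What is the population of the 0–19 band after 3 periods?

2279

Numbering the groups 1..5 from youngest to oldest:
— Period 1 —
Births: 6350 * 0.518 = 3289  |  2600 * 0.08 = 208 → total 3497
Group 2: 7850 * 0.948 = 7442
Group 3: 6350 * 0.944 = 5994
Group 4: 2600 * 0.947 = 2462
Group 5: 5550 * 0.924 + 7950 * 0.467 = 5128 + 3713 = 8841
Giving 3497 / 7442 / 5994 / 2462 / 8841.
— Period 2 —
Births: 7442 * 0.518 = 3855  |  5994 * 0.08 = 480 → total 4335
Group 2: 3497 * 0.948 = 3315
Group 3: 7442 * 0.944 = 7025
Group 4: 5994 * 0.947 = 5676
Group 5: 2462 * 0.924 + 8841 * 0.467 = 2275 + 4129 = 6404
Giving 4335 / 3315 / 7025 / 5676 / 6404.
— Period 3 —
Births: 3315 * 0.518 = 1717  |  7025 * 0.08 = 562 → total 2279
Group 2: 4335 * 0.948 = 4110
Group 3: 3315 * 0.944 = 3129
Group 4: 7025 * 0.947 = 6653
Group 5: 5676 * 0.924 + 6404 * 0.467 = 5245 + 2991 = 8236
Giving 2279 / 4110 / 3129 / 6653 / 8236.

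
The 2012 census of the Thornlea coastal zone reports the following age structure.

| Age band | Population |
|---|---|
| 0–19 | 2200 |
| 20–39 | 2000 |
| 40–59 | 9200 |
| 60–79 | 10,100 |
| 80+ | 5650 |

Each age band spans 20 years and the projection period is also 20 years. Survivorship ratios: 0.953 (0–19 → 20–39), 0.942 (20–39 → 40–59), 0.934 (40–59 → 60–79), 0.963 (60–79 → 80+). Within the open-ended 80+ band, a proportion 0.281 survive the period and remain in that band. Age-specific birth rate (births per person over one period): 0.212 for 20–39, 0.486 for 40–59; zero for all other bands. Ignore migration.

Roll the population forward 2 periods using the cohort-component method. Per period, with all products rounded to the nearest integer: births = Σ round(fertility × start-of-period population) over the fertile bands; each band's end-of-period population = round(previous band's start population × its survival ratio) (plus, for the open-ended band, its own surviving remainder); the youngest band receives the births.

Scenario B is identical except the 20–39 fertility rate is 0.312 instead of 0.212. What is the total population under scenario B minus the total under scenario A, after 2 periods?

400

Period 1:
Births: 2000 * 0.212 = 424 ; 9200 * 0.486 = 4471 ⇒ total 4895
20–39: 2200 * 0.953 = 2097
40–59: 2000 * 0.942 = 1884
60–79: 9200 * 0.934 = 8593
80+: 10100 * 0.963 + 5650 * 0.281 = 9726 + 1588 = 11314
Population now: 0–19=4895, 20–39=2097, 40–59=1884, 60–79=8593, 80+=11314
Period 2:
Births: 2097 * 0.212 = 445 ; 1884 * 0.486 = 916 ⇒ total 1361
20–39: 4895 * 0.953 = 4665
40–59: 2097 * 0.942 = 1975
60–79: 1884 * 0.934 = 1760
80+: 8593 * 0.963 + 11314 * 0.281 = 8275 + 3179 = 11454
Population now: 0–19=1361, 20–39=4665, 40–59=1975, 60–79=1760, 80+=11454
Scenario A total after 2 periods: 21215
Scenario B projection —
Period 1:
Births: 2000 * 0.312 = 624 ; 9200 * 0.486 = 4471 ⇒ total 5095
20–39: 2200 * 0.953 = 2097
40–59: 2000 * 0.942 = 1884
60–79: 9200 * 0.934 = 8593
80+: 10100 * 0.963 + 5650 * 0.281 = 9726 + 1588 = 11314
Population now: 0–19=5095, 20–39=2097, 40–59=1884, 60–79=8593, 80+=11314
Period 2:
Births: 2097 * 0.312 = 654 ; 1884 * 0.486 = 916 ⇒ total 1570
20–39: 5095 * 0.953 = 4856
40–59: 2097 * 0.942 = 1975
60–79: 1884 * 0.934 = 1760
80+: 8593 * 0.963 + 11314 * 0.281 = 8275 + 3179 = 11454
Population now: 0–19=1570, 20–39=4856, 40–59=1975, 60–79=1760, 80+=11454
Scenario B total after 2 periods: 21615
Difference B − A = 21615 − 21215 = 400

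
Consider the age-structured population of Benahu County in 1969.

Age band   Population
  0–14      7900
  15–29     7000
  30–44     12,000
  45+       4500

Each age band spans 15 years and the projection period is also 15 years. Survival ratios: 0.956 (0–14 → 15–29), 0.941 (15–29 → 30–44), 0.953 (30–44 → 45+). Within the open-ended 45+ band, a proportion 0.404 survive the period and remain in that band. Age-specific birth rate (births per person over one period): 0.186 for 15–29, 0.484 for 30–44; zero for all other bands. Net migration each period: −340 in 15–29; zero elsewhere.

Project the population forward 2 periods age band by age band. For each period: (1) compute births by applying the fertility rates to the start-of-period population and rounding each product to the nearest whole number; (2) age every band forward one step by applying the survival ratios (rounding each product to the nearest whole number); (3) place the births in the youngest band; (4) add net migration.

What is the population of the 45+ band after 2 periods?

11632

Call the bands 1 to 4, youngest first.
After projecting period 1:
Births: 7000 * 0.186 = 1302 ; 12000 * 0.484 = 5808 ⇒ total 7110
Band 2: 7900 * 0.956 = 7552
Band 3: 7000 * 0.941 = 6587
Band 4: 12000 * 0.953 + 4500 * 0.404 = 11436 + 1818 = 13254
Net migration: Band 2 − 340 → 7212
Population now: 0–14=7110, 15–29=7212, 30–44=6587, 45+=13254
After projecting period 2:
Births: 7212 * 0.186 = 1341 ; 6587 * 0.484 = 3188 ⇒ total 4529
Band 2: 7110 * 0.956 = 6797
Band 3: 7212 * 0.941 = 6786
Band 4: 6587 * 0.953 + 13254 * 0.404 = 6277 + 5355 = 11632
Net migration: Band 2 − 340 → 6457
Population now: 0–14=4529, 15–29=6457, 30–44=6786, 45+=11632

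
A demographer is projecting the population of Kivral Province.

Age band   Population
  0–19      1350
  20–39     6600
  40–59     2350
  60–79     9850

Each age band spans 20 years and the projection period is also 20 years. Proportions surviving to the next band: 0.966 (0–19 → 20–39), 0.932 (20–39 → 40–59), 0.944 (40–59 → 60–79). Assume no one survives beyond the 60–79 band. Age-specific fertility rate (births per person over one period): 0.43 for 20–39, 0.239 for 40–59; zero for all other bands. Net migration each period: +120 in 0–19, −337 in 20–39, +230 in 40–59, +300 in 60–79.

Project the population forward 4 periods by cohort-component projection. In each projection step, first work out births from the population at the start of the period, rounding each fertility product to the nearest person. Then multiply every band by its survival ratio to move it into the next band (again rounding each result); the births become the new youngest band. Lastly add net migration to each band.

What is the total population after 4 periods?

(Groups numbered youngest = 1 to oldest = 4.)
— Period 1 —
Births: 6600 × 0.43 = 2838 ; 2350 × 0.239 = 562 ⇒ total 3400
Group 2: 1350 × 0.966 = 1304
Group 3: 6600 × 0.932 = 6151
Group 4: 2350 × 0.944 = 2218
Net migration: Group 1 + 120 → 3520; Group 2 − 337 → 967; Group 3 + 230 → 6381; Group 4 + 300 → 2518
End of period: [3520, 967, 6381, 2518]
— Period 2 —
Births: 967 × 0.43 = 416 ; 6381 × 0.239 = 1525 ⇒ total 1941
Group 2: 3520 × 0.966 = 3400
Group 3: 967 × 0.932 = 901
Group 4: 6381 × 0.944 = 6024
Net migration: Group 1 + 120 → 2061; Group 2 − 337 → 3063; Group 3 + 230 → 1131; Group 4 + 300 → 6324
End of period: [2061, 3063, 1131, 6324]
— Period 3 —
Births: 3063 × 0.43 = 1317 ; 1131 × 0.239 = 270 ⇒ total 1587
Group 2: 2061 × 0.966 = 1991
Group 3: 3063 × 0.932 = 2855
Group 4: 1131 × 0.944 = 1068
Net migration: Group 1 + 120 → 1707; Group 2 − 337 → 1654; Group 3 + 230 → 3085; Group 4 + 300 → 1368
End of period: [1707, 1654, 3085, 1368]
— Period 4 —
Births: 1654 × 0.43 = 711 ; 3085 × 0.239 = 737 ⇒ total 1448
Group 2: 1707 × 0.966 = 1649
Group 3: 1654 × 0.932 = 1542
Group 4: 3085 × 0.944 = 2912
Net migration: Group 1 + 120 → 1568; Group 2 − 337 → 1312; Group 3 + 230 → 1772; Group 4 + 300 → 3212
End of period: [1568, 1312, 1772, 3212]
Total after period 4: 1568 + 1312 + 1772 + 3212 = 7864

7864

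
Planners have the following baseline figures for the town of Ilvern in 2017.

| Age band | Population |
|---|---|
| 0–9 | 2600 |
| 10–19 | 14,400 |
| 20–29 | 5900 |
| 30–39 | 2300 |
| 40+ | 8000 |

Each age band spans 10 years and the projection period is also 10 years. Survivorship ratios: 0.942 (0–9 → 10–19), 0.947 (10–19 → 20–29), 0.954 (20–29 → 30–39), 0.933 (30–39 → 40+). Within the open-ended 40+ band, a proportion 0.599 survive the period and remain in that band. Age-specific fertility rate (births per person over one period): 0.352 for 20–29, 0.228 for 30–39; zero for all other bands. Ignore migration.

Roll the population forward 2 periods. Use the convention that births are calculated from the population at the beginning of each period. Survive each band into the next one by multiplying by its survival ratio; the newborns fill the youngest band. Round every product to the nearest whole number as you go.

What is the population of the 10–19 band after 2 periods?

Call the bands 1 to 5, youngest first.
— Period 1 —
Births: 5900 × 0.352 = 2077  |  2300 × 0.228 = 524 → 2601
Band 2: 2600 × 0.942 = 2449
Band 3: 14400 × 0.947 = 13637
Band 4: 5900 × 0.954 = 5629
Band 5: 2300 × 0.933 + 8000 × 0.599 = 2146 + 4792 = 6938
End of period: [2601, 2449, 13637, 5629, 6938]
— Period 2 —
Births: 13637 × 0.352 = 4800  |  5629 × 0.228 = 1283 → 6083
Band 2: 2601 × 0.942 = 2450
Band 3: 2449 × 0.947 = 2319
Band 4: 13637 × 0.954 = 13010
Band 5: 5629 × 0.933 + 6938 × 0.599 = 5252 + 4156 = 9408
End of period: [6083, 2450, 2319, 13010, 9408]

2450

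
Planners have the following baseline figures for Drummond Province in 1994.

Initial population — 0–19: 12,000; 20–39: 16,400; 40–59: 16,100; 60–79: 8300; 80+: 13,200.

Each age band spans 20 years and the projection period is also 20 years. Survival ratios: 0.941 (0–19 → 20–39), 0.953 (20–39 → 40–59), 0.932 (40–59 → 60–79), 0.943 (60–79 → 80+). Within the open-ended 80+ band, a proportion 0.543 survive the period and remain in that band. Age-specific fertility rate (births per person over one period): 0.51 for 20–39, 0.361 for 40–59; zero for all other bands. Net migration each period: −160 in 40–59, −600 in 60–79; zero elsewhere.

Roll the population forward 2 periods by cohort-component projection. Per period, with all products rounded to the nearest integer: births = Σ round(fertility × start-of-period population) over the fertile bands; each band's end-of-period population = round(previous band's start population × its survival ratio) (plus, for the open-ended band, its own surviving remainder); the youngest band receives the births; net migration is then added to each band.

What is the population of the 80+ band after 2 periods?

(Bands numbered youngest = 1 to oldest = 5.)
Period 1:
Births: 16400 × 0.51 = 8364, 16100 × 0.361 = 5812 ⇒ total 14176
Band 2: 12000 × 0.941 = 11292
Band 3: 16400 × 0.953 = 15629
Band 4: 16100 × 0.932 = 15005
Band 5: 8300 × 0.943 + 13200 × 0.543 = 7827 + 7168 = 14995
Net migration: Band 3 − 160 → 15469; Band 4 − 600 → 14405
→ [14176, 11292, 15469, 14405, 14995]
Period 2:
Births: 11292 × 0.51 = 5759, 15469 × 0.361 = 5584 ⇒ total 11343
Band 2: 14176 × 0.941 = 13340
Band 3: 11292 × 0.953 = 10761
Band 4: 15469 × 0.932 = 14417
Band 5: 14405 × 0.943 + 14995 × 0.543 = 13584 + 8142 = 21726
Net migration: Band 3 − 160 → 10601; Band 4 − 600 → 13817
→ [11343, 13340, 10601, 13817, 21726]

21726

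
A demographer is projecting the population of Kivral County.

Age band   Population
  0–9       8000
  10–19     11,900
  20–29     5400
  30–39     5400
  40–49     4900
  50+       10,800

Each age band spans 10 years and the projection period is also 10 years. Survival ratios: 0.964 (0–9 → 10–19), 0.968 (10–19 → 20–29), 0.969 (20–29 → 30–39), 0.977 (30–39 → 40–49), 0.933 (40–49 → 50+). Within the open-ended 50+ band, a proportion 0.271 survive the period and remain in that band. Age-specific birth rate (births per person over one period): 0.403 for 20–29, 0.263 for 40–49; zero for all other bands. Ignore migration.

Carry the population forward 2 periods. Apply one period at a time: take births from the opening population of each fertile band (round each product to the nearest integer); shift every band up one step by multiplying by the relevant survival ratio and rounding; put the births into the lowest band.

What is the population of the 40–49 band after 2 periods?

5113

Numbering the bands 1..6 from youngest to oldest:
Period 1.
Births: 5400 × 0.403 = 2176  |  4900 × 0.263 = 1289 → 3465
Band 2: 8000 × 0.964 = 7712
Band 3: 11900 × 0.968 = 11519
Band 4: 5400 × 0.969 = 5233
Band 5: 5400 × 0.977 = 5276
Band 6: 4900 × 0.933 + 10800 × 0.271 = 4572 + 2927 = 7499
→ [3465, 7712, 11519, 5233, 5276, 7499]
Period 2.
Births: 11519 × 0.403 = 4642  |  5276 × 0.263 = 1388 → 6030
Band 2: 3465 × 0.964 = 3340
Band 3: 7712 × 0.968 = 7465
Band 4: 11519 × 0.969 = 11162
Band 5: 5233 × 0.977 = 5113
Band 6: 5276 × 0.933 + 7499 × 0.271 = 4923 + 2032 = 6955
→ [6030, 3340, 7465, 11162, 5113, 6955]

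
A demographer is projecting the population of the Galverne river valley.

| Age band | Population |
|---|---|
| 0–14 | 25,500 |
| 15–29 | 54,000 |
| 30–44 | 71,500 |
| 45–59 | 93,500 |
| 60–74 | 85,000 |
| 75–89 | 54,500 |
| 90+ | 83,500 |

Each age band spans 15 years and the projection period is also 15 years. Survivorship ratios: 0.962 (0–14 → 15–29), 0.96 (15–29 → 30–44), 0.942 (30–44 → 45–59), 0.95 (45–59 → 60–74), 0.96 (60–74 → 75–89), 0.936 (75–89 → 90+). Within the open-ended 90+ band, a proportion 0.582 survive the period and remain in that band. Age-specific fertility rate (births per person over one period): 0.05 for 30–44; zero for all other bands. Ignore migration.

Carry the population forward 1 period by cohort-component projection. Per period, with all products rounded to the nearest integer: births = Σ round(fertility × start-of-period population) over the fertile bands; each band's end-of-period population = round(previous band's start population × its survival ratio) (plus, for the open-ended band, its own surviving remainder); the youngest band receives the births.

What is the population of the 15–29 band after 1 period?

Numbering the groups 1..7 from youngest to oldest:
Period 1.
Births: 71500 * 0.05 = 3575
Group 2: 25500 * 0.962 = 24531
Group 3: 54000 * 0.96 = 51840
Group 4: 71500 * 0.942 = 67353
Group 5: 93500 * 0.95 = 88825
Group 6: 85000 * 0.96 = 81600
Group 7: 54500 * 0.936 + 83500 * 0.582 = 51012 + 48597 = 99609
Population now: 0–14=3575, 15–29=24531, 30–44=51840, 45–59=67353, 60–74=88825, 75–89=81600, 90+=99609

24531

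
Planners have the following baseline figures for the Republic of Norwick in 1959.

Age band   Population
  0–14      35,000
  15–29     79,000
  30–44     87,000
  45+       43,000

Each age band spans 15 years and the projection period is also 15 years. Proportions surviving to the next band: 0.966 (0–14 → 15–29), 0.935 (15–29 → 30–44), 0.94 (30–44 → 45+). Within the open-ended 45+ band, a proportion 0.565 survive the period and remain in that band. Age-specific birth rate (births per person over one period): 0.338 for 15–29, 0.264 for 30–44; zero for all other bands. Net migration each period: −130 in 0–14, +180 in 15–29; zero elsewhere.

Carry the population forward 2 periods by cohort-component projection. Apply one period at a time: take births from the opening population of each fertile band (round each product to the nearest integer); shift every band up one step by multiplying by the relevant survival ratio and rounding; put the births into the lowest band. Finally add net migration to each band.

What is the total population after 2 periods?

Call the bands 1 to 4, youngest first.
[period 1]
Births: 79000 × 0.338 = 26702, 87000 × 0.264 = 22968 → total 49670
Band 2: 35000 × 0.966 = 33810
Band 3: 79000 × 0.935 = 73865
Band 4: 87000 × 0.94 + 43000 × 0.565 = 81780 + 24295 = 106075
Net migration: Band 1 − 130 → 49540; Band 2 + 180 → 33990
End of period: [49540, 33990, 73865, 106075]
[period 2]
Births: 33990 × 0.338 = 11489, 73865 × 0.264 = 19500 → total 30989
Band 2: 49540 × 0.966 = 47856
Band 3: 33990 × 0.935 = 31781
Band 4: 73865 × 0.94 + 106075 × 0.565 = 69433 + 59932 = 129365
Net migration: Band 1 − 130 → 30859; Band 2 + 180 → 48036
End of period: [30859, 48036, 31781, 129365]
Total after period 2: 30859 + 48036 + 31781 + 129365 = 240041

240041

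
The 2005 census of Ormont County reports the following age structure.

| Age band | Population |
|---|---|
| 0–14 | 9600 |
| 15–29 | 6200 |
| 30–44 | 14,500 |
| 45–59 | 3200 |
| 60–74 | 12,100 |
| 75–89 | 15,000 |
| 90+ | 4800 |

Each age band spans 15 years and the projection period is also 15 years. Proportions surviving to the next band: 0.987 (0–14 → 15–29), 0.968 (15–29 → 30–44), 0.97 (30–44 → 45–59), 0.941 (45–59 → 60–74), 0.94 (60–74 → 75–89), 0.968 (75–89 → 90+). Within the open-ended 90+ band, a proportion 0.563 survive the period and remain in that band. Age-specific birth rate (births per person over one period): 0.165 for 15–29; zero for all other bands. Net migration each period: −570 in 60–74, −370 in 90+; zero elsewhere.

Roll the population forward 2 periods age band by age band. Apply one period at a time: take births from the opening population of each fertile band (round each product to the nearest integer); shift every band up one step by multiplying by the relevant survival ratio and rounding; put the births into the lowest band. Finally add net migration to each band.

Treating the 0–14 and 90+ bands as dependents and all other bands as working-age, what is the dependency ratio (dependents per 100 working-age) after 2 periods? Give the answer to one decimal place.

70.1

Call the bands 1 to 7, youngest first.
After projecting period 1:
Births: 6200 × 0.165 = 1023
Band 2: 9600 × 0.987 = 9475
Band 3: 6200 × 0.968 = 6002
Band 4: 14500 × 0.97 = 14065
Band 5: 3200 × 0.941 = 3011
Band 6: 12100 × 0.94 = 11374
Band 7: 15000 × 0.968 + 4800 × 0.563 = 14520 + 2702 = 17222
Net migration: Band 5 − 570 → 2441; Band 7 − 370 → 16852
End of period: [1023, 9475, 6002, 14065, 2441, 11374, 16852]
After projecting period 2:
Births: 9475 × 0.165 = 1563
Band 2: 1023 × 0.987 = 1010
Band 3: 9475 × 0.968 = 9172
Band 4: 6002 × 0.97 = 5822
Band 5: 14065 × 0.941 = 13235
Band 6: 2441 × 0.94 = 2295
Band 7: 11374 × 0.968 + 16852 × 0.563 = 11010 + 9488 = 20498
Net migration: Band 5 − 570 → 12665; Band 7 − 370 → 20128
End of period: [1563, 1010, 9172, 5822, 12665, 2295, 20128]
Dependents (band 0–14 + band 90+) = 1563 + 20128 = 21691; working-age = 30964; ratio = 21691/30964 × 100 = 70.1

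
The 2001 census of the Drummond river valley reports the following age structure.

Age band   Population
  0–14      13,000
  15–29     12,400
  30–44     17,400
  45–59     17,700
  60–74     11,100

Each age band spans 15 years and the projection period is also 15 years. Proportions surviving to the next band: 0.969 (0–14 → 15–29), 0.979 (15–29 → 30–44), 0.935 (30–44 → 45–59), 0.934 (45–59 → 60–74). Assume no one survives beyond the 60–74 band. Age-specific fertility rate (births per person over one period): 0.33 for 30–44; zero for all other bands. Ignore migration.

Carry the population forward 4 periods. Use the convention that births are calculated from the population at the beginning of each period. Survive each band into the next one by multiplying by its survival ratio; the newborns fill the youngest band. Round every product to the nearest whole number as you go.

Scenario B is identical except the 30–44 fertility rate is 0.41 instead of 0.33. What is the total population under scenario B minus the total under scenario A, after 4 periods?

4089

Numbering the groups 1..5 from youngest to oldest:
Period 1.
Births: 17400 * 0.33 = 5742
Group 2: 13000 * 0.969 = 12597
Group 3: 12400 * 0.979 = 12140
Group 4: 17400 * 0.935 = 16269
Group 5: 17700 * 0.934 = 16532
Giving 5742 / 12597 / 12140 / 16269 / 16532.
Period 2.
Births: 12140 * 0.33 = 4006
Group 2: 5742 * 0.969 = 5564
Group 3: 12597 * 0.979 = 12332
Group 4: 12140 * 0.935 = 11351
Group 5: 16269 * 0.934 = 15195
Giving 4006 / 5564 / 12332 / 11351 / 15195.
Period 3.
Births: 12332 * 0.33 = 4070
Group 2: 4006 * 0.969 = 3882
Group 3: 5564 * 0.979 = 5447
Group 4: 12332 * 0.935 = 11530
Group 5: 11351 * 0.934 = 10602
Giving 4070 / 3882 / 5447 / 11530 / 10602.
Period 4.
Births: 5447 * 0.33 = 1798
Group 2: 4070 * 0.969 = 3944
Group 3: 3882 * 0.979 = 3800
Group 4: 5447 * 0.935 = 5093
Group 5: 11530 * 0.934 = 10769
Giving 1798 / 3944 / 3800 / 5093 / 10769.
Scenario A total after 4 periods: 25404
Scenario B projection —
Period 1.
Births: 17400 * 0.41 = 7134
Group 2: 13000 * 0.969 = 12597
Group 3: 12400 * 0.979 = 12140
Group 4: 17400 * 0.935 = 16269
Group 5: 17700 * 0.934 = 16532
Giving 7134 / 12597 / 12140 / 16269 / 16532.
Period 2.
Births: 12140 * 0.41 = 4977
Group 2: 7134 * 0.969 = 6913
Group 3: 12597 * 0.979 = 12332
Group 4: 12140 * 0.935 = 11351
Group 5: 16269 * 0.934 = 15195
Giving 4977 / 6913 / 12332 / 11351 / 15195.
Period 3.
Births: 12332 * 0.41 = 5056
Group 2: 4977 * 0.969 = 4823
Group 3: 6913 * 0.979 = 6768
Group 4: 12332 * 0.935 = 11530
Group 5: 11351 * 0.934 = 10602
Giving 5056 / 4823 / 6768 / 11530 / 10602.
Period 4.
Births: 6768 * 0.41 = 2775
Group 2: 5056 * 0.969 = 4899
Group 3: 4823 * 0.979 = 4722
Group 4: 6768 * 0.935 = 6328
Group 5: 11530 * 0.934 = 10769
Giving 2775 / 4899 / 4722 / 6328 / 10769.
Scenario B total after 4 periods: 29493
Difference B − A = 29493 − 25404 = 4089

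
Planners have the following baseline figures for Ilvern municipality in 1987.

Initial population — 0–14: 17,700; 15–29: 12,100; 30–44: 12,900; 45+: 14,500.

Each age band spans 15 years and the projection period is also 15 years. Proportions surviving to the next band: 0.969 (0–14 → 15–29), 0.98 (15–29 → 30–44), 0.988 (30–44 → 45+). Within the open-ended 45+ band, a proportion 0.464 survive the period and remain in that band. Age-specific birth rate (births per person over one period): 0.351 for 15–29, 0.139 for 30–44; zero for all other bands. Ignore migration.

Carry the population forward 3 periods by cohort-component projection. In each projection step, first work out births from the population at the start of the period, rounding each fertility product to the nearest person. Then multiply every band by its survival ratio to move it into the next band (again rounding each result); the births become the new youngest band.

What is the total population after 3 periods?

Call the bands 1 to 4, youngest first.
Period 1.
Births: 12100 × 0.351 = 4247 ; 12900 × 0.139 = 1793 → 6040
Band 2: 17700 × 0.969 = 17151
Band 3: 12100 × 0.98 = 11858
Band 4: 12900 × 0.988 + 14500 × 0.464 = 12745 + 6728 = 19473
Giving 6040 / 17151 / 11858 / 19473.
Period 2.
Births: 17151 × 0.351 = 6020 ; 11858 × 0.139 = 1648 → 7668
Band 2: 6040 × 0.969 = 5853
Band 3: 17151 × 0.98 = 16808
Band 4: 11858 × 0.988 + 19473 × 0.464 = 11716 + 9035 = 20751
Giving 7668 / 5853 / 16808 / 20751.
Period 3.
Births: 5853 × 0.351 = 2054 ; 16808 × 0.139 = 2336 → 4390
Band 2: 7668 × 0.969 = 7430
Band 3: 5853 × 0.98 = 5736
Band 4: 16808 × 0.988 + 20751 × 0.464 = 16606 + 9628 = 26234
Giving 4390 / 7430 / 5736 / 26234.
Total after period 3: 4390 + 7430 + 5736 + 26234 = 43790

43790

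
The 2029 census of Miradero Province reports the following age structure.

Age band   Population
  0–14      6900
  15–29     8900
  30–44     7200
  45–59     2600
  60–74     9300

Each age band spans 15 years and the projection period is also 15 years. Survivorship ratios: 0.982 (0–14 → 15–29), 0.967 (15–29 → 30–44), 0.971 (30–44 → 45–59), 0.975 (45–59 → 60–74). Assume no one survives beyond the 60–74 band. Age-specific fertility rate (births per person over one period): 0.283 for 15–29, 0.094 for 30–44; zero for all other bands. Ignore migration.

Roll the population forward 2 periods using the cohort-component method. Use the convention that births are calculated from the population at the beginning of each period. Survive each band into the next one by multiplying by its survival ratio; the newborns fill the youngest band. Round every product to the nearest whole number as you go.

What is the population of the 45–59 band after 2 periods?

8356

Let band 1 be 0–14 through band 5 = 60–74.
After projecting period 1:
Births: 8900 × 0.283 = 2519 ; 7200 × 0.094 = 677 → 3196
Band 2: 6900 × 0.982 = 6776
Band 3: 8900 × 0.967 = 8606
Band 4: 7200 × 0.971 = 6991
Band 5: 2600 × 0.975 = 2535
Giving 3196 / 6776 / 8606 / 6991 / 2535.
After projecting period 2:
Births: 6776 × 0.283 = 1918 ; 8606 × 0.094 = 809 → 2727
Band 2: 3196 × 0.982 = 3138
Band 3: 6776 × 0.967 = 6552
Band 4: 8606 × 0.971 = 8356
Band 5: 6991 × 0.975 = 6816
Giving 2727 / 3138 / 6552 / 8356 / 6816.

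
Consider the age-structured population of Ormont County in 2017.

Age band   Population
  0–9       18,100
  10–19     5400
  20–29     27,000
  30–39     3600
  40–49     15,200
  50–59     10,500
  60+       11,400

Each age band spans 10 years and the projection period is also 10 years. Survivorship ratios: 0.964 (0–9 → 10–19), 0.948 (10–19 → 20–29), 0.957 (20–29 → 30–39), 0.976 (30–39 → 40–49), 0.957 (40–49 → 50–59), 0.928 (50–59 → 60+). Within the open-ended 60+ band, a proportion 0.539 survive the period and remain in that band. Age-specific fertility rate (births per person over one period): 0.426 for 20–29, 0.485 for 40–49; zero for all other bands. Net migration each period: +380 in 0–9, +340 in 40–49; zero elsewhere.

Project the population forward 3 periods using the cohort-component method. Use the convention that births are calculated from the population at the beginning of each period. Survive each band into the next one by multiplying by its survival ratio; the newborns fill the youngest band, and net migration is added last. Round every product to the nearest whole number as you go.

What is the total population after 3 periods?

Let group 1 be 0–9 through group 7 = 60+.
[period 1]
Births: 27000 × 0.426 = 11502  |  15200 × 0.485 = 7372 → total 18874
Group 2: 18100 × 0.964 = 17448
Group 3: 5400 × 0.948 = 5119
Group 4: 27000 × 0.957 = 25839
Group 5: 3600 × 0.976 = 3514
Group 6: 15200 × 0.957 = 14546
Group 7: 10500 × 0.928 + 11400 × 0.539 = 9744 + 6145 = 15889
Net migration: Group 1 + 380 → 19254; Group 5 + 340 → 3854
Giving 19254 / 17448 / 5119 / 25839 / 3854 / 14546 / 15889.
[period 2]
Births: 5119 × 0.426 = 2181  |  3854 × 0.485 = 1869 → total 4050
Group 2: 19254 × 0.964 = 18561
Group 3: 17448 × 0.948 = 16541
Group 4: 5119 × 0.957 = 4899
Group 5: 25839 × 0.976 = 25219
Group 6: 3854 × 0.957 = 3688
Group 7: 14546 × 0.928 + 15889 × 0.539 = 13499 + 8564 = 22063
Net migration: Group 1 + 380 → 4430; Group 5 + 340 → 25559
Giving 4430 / 18561 / 16541 / 4899 / 25559 / 3688 / 22063.
[period 3]
Births: 16541 × 0.426 = 7046  |  25559 × 0.485 = 12396 → total 19442
Group 2: 4430 × 0.964 = 4271
Group 3: 18561 × 0.948 = 17596
Group 4: 16541 × 0.957 = 15830
Group 5: 4899 × 0.976 = 4781
Group 6: 25559 × 0.957 = 24460
Group 7: 3688 × 0.928 + 22063 × 0.539 = 3422 + 11892 = 15314
Net migration: Group 1 + 380 → 19822; Group 5 + 340 → 5121
Giving 19822 / 4271 / 17596 / 15830 / 5121 / 24460 / 15314.
Total after period 3: 19822 + 4271 + 17596 + 15830 + 5121 + 24460 + 15314 = 102414

102414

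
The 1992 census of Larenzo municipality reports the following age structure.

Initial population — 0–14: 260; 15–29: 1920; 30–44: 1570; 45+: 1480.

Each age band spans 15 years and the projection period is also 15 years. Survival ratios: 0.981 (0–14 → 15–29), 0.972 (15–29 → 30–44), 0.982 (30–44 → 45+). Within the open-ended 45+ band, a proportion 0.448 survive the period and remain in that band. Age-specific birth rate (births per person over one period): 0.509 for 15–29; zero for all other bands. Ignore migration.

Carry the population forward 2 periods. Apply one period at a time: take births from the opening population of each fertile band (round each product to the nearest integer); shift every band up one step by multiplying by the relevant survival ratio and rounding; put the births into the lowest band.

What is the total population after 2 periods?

Period 1:
Births: 1920 × 0.509 = 977
15–29: 260 × 0.981 = 255
30–44: 1920 × 0.972 = 1866
45+: 1570 × 0.982 + 1480 × 0.448 = 1542 + 663 = 2205
Population now: 0–14=977, 15–29=255, 30–44=1866, 45+=2205
Period 2:
Births: 255 × 0.509 = 130
15–29: 977 × 0.981 = 958
30–44: 255 × 0.972 = 248
45+: 1866 × 0.982 + 2205 × 0.448 = 1832 + 988 = 2820
Population now: 0–14=130, 15–29=958, 30–44=248, 45+=2820
Total after period 2: 130 + 958 + 248 + 2820 = 4156

4156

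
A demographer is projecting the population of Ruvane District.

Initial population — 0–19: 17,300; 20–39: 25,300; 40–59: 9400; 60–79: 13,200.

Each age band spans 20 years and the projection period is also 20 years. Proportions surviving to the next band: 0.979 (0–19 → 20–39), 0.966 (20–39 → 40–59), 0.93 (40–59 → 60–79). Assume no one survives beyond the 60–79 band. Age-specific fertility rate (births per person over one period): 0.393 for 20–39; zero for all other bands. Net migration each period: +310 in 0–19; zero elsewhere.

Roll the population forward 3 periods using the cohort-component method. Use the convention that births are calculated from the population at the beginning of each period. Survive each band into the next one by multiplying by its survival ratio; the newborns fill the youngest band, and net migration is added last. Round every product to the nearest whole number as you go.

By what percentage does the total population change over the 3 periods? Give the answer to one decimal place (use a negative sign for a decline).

-44.8

Period 1:
Births: 25300 * 0.393 = 9943
20–39: 17300 * 0.979 = 16937
40–59: 25300 * 0.966 = 24440
60–79: 9400 * 0.93 = 8742
Net migration: 0–19 + 310 → 10253
End of period: [10253, 16937, 24440, 8742]
Period 2:
Births: 16937 * 0.393 = 6656
20–39: 10253 * 0.979 = 10038
40–59: 16937 * 0.966 = 16361
60–79: 24440 * 0.93 = 22729
Net migration: 0–19 + 310 → 6966
End of period: [6966, 10038, 16361, 22729]
Period 3:
Births: 10038 * 0.393 = 3945
20–39: 6966 * 0.979 = 6820
40–59: 10038 * 0.966 = 9697
60–79: 16361 * 0.93 = 15216
Net migration: 0–19 + 310 → 4255
End of period: [4255, 6820, 9697, 15216]
Total: 65200 → 35988; change = -29212; percentage change = -44.8%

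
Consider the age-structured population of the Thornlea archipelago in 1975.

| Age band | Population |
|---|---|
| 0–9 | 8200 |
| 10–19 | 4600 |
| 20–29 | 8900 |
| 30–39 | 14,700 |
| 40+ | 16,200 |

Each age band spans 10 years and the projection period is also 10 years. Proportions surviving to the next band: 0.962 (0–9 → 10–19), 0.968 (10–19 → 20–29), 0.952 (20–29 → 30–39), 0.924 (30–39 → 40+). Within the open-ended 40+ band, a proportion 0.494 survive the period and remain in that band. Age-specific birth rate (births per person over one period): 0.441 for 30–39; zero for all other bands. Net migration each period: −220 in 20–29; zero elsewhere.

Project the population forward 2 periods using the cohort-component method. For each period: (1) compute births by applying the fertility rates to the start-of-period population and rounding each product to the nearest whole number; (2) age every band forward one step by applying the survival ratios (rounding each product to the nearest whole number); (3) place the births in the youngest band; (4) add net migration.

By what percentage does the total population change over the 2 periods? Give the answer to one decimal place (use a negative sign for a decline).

— Period 1 —
Births: 14700 × 0.441 = 6483
10–19: 8200 × 0.962 = 7888
20–29: 4600 × 0.968 = 4453
30–39: 8900 × 0.952 = 8473
40+: 14700 × 0.924 + 16200 × 0.494 = 13583 + 8003 = 21586
Net migration: 20–29 − 220 → 4233
→ [6483, 7888, 4233, 8473, 21586]
— Period 2 —
Births: 8473 × 0.441 = 3737
10–19: 6483 × 0.962 = 6237
20–29: 7888 × 0.968 = 7636
30–39: 4233 × 0.952 = 4030
40+: 8473 × 0.924 + 21586 × 0.494 = 7829 + 10663 = 18492
Net migration: 20–29 − 220 → 7416
→ [3737, 6237, 7416, 4030, 18492]
Total: 52600 → 39912; change = -12688; percentage change = -24.1%

-24.1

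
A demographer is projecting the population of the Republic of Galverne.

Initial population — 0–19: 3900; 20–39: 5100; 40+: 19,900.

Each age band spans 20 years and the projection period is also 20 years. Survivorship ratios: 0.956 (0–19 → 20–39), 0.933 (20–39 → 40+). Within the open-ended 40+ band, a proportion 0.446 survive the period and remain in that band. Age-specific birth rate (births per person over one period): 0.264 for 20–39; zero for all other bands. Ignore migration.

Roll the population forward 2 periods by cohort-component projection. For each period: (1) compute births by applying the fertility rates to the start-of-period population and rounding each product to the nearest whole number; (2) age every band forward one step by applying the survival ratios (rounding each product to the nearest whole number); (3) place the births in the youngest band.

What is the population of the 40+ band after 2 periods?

Let band 1 be 0–19 through band 3 = 40+.
Period 1:
Births: 5100 × 0.264 = 1346
Band 2: 3900 × 0.956 = 3728
Band 3: 5100 × 0.933 + 19900 × 0.446 = 4758 + 8875 = 13633
End of period: [1346, 3728, 13633]
Period 2:
Births: 3728 × 0.264 = 984
Band 2: 1346 × 0.956 = 1287
Band 3: 3728 × 0.933 + 13633 × 0.446 = 3478 + 6080 = 9558
End of period: [984, 1287, 9558]

9558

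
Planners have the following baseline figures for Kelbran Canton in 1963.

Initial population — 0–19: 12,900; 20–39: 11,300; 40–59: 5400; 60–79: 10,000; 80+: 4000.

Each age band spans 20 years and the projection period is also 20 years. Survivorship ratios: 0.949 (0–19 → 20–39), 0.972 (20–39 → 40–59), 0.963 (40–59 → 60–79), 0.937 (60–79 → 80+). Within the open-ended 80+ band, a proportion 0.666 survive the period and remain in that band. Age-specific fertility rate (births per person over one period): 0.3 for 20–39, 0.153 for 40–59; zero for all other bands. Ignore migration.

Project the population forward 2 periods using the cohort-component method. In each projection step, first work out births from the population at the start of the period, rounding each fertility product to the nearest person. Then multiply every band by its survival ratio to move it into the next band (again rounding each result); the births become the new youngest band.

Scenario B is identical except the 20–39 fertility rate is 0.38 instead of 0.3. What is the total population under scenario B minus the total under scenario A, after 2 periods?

1837

Call the bands 1 to 5, youngest first.
Period 1:
Births: 11300 * 0.3 = 3390  |  5400 * 0.153 = 826 ⇒ total 4216
Band 2: 12900 * 0.949 = 12242
Band 3: 11300 * 0.972 = 10984
Band 4: 5400 * 0.963 = 5200
Band 5: 10000 * 0.937 + 4000 * 0.666 = 9370 + 2664 = 12034
End of period: [4216, 12242, 10984, 5200, 12034]
Period 2:
Births: 12242 * 0.3 = 3673  |  10984 * 0.153 = 1681 ⇒ total 5354
Band 2: 4216 * 0.949 = 4001
Band 3: 12242 * 0.972 = 11899
Band 4: 10984 * 0.963 = 10578
Band 5: 5200 * 0.937 + 12034 * 0.666 = 4872 + 8015 = 12887
End of period: [5354, 4001, 11899, 10578, 12887]
Scenario A total after 2 periods: 44719
Scenario B projection —
Period 1:
Births: 11300 * 0.38 = 4294  |  5400 * 0.153 = 826 ⇒ total 5120
Band 2: 12900 * 0.949 = 12242
Band 3: 11300 * 0.972 = 10984
Band 4: 5400 * 0.963 = 5200
Band 5: 10000 * 0.937 + 4000 * 0.666 = 9370 + 2664 = 12034
End of period: [5120, 12242, 10984, 5200, 12034]
Period 2:
Births: 12242 * 0.38 = 4652  |  10984 * 0.153 = 1681 ⇒ total 6333
Band 2: 5120 * 0.949 = 4859
Band 3: 12242 * 0.972 = 11899
Band 4: 10984 * 0.963 = 10578
Band 5: 5200 * 0.937 + 12034 * 0.666 = 4872 + 8015 = 12887
End of period: [6333, 4859, 11899, 10578, 12887]
Scenario B total after 2 periods: 46556
Difference B − A = 46556 − 44719 = 1837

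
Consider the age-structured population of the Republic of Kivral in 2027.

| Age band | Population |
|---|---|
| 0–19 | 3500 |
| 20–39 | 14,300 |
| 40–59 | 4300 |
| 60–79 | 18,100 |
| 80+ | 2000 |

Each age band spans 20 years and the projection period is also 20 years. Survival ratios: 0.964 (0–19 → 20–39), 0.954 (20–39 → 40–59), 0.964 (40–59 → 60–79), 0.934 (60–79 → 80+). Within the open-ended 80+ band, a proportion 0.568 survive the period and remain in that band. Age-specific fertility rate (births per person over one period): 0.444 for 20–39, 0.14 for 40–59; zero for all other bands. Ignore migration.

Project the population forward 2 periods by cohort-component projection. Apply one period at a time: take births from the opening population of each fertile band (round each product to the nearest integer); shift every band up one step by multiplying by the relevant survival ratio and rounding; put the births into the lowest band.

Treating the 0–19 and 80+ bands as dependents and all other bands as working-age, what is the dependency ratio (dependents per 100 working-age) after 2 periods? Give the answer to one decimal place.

After projecting period 1:
Births: 14300 × 0.444 = 6349, 4300 × 0.14 = 602 — total 6951
20–39: 3500 × 0.964 = 3374
40–59: 14300 × 0.954 = 13642
60–79: 4300 × 0.964 = 4145
80+: 18100 × 0.934 + 2000 × 0.568 = 16905 + 1136 = 18041
Giving 6951 / 3374 / 13642 / 4145 / 18041.
After projecting period 2:
Births: 3374 × 0.444 = 1498, 13642 × 0.14 = 1910 — total 3408
20–39: 6951 × 0.964 = 6701
40–59: 3374 × 0.954 = 3219
60–79: 13642 × 0.964 = 13151
80+: 4145 × 0.934 + 18041 × 0.568 = 3871 + 10247 = 14118
Giving 3408 / 6701 / 3219 / 13151 / 14118.
Dependents (band 0–19 + band 80+) = 3408 + 14118 = 17526; working-age = 23071; ratio = 17526/23071 × 100 = 76.0

76.0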